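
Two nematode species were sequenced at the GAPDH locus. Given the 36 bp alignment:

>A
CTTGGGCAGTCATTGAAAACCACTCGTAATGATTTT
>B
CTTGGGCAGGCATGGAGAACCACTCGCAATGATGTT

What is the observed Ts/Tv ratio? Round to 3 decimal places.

Transitions are A↔G and C↔T; transversions are all other mismatches.
Transitions: 2. Transversions: 3.
R = 2/3 = 0.666666… ≈ 0.667 (to 3 d.p.).

0.667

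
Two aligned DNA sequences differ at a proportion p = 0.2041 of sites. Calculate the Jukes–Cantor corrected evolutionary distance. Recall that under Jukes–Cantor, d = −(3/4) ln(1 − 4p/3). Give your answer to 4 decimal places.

d = −(3/4) ln(1 − 4p/3) = −0.75 ln(1 − 0.272133) = −0.75 ln(0.727867)
  = −0.75 × (-0.317637) = 0.238228 substitutions/site.

0.2382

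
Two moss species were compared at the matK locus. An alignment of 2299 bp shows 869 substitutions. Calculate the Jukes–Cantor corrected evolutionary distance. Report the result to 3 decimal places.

0.526

p = 869/2299 ≈ 0.37799.
d = −(3/4) ln(1 − 4p/3) = −0.75 ln(1 − 0.503987) = −0.75 ln(0.496013)
  = −0.75 × (-0.701153) = 0.525865 substitutions/site.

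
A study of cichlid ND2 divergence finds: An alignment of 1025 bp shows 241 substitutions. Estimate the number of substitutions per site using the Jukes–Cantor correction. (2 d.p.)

p = 241/1025 ≈ 0.235122.
d = −(3/4) ln(1 − 4p/3) = −0.75 ln(1 − 0.313496) = −0.75 ln(0.686504)
  = −0.75 × (-0.376143) = 0.282107 substitutions/site.

0.28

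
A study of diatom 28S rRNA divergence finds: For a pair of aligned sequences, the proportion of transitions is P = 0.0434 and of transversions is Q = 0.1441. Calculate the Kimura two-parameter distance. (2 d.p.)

Under the Kimura two-parameter model, d = −½ ln(1 − 2P − Q) − ¼ ln(1 − 2Q).
1 − 2P − Q = 0.7691, giving −½ ln(0.7691) = 0.131267.
1 − 2Q = 0.7118, giving −¼ ln(0.7118) = 0.084990.
d = 0.131267 + 0.084990 = 0.216257.

0.22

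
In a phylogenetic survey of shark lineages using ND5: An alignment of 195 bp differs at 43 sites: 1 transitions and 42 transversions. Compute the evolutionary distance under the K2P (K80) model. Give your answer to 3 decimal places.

0.269

P = 1/195 ≈ 0.005128 and Q = 42/195 ≈ 0.215385.
Under the Kimura two-parameter model, d = −½ ln(1 − 2P − Q) − ¼ ln(1 − 2Q).
1 − 2P − Q = 0.774359, giving −½ ln(0.774359) = 0.127860.
1 − 2Q = 0.56923, giving −¼ ln(0.56923) = 0.140868.
d = 0.127860 + 0.140868 = 0.268728.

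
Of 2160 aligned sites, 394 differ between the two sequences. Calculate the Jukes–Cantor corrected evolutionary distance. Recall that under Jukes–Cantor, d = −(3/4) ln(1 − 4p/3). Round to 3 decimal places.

0.209

p = 394/2160 ≈ 0.182407.
d = −(3/4) ln(1 − 4p/3) = −0.75 ln(1 − 0.243209) = −0.75 ln(0.756791)
  = −0.75 × (-0.278668) = 0.209001 substitutions/site.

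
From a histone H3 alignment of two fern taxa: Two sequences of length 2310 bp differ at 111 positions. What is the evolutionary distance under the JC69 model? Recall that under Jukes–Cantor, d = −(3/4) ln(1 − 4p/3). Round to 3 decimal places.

p = 111/2310 ≈ 0.048052.
d = −(3/4) ln(1 − 4p/3) = −0.75 ln(1 − 0.064069) = −0.75 ln(0.935931)
  = −0.75 × (-0.066214) = 0.049661 substitutions/site.

0.050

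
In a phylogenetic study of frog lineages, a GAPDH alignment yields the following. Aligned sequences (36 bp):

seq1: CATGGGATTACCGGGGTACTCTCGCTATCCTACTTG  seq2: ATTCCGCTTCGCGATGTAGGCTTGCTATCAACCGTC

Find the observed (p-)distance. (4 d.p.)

The sequences differ at 17 of 36 positions.
p = 17/36 = 0.472222… ≈ 0.4722 (to 4 d.p.).

0.4722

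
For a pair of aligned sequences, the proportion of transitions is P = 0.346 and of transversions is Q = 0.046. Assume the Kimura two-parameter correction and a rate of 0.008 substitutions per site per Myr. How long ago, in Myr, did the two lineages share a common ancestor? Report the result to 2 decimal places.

Under the Kimura two-parameter model, d = −½ ln(1 − 2P − Q) − ¼ ln(1 − 2Q).
1 − 2P − Q = 0.262, giving −½ ln(0.262) = 0.669705.
1 − 2Q = 0.908, giving −¼ ln(0.908) = 0.024128.
d = 0.669705 + 0.024128 = 0.693833.
Under a molecular clock d = 2μt, so t = d/(2μ) = 0.693833 / (2 × 0.008) = 43.36 Myr.

43.36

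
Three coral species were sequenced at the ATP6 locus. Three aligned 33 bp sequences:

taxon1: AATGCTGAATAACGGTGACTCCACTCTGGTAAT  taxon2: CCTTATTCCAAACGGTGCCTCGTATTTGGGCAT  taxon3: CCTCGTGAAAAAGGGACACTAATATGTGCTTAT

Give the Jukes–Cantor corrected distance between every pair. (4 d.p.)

taxon1–taxon2: 15/33 sites differ → p ≈ 0.454545, d = −0.75 ln(1 − 0.60606) = 0.698667 ≈ 0.6987.
taxon1–taxon3: 15/33 sites differ → p ≈ 0.454545, d = −0.75 ln(1 − 0.60606) = 0.698667 ≈ 0.6987.
taxon2–taxon3: 15/33 sites differ → p ≈ 0.454545, d = −0.75 ln(1 − 0.60606) = 0.698667 ≈ 0.6987.

d(taxon1,taxon2) = 0.6987, d(taxon1,taxon3) = 0.6987, d(taxon2,taxon3) = 0.6987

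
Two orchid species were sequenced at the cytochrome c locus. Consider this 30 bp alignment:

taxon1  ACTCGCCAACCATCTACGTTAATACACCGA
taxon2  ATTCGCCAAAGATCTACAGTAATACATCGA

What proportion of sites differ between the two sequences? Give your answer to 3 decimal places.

0.200

The sequences differ at 6 of 30 positions (sites 2, 10, 11, 18, 19, 27).
p = 6/30 = 0.200.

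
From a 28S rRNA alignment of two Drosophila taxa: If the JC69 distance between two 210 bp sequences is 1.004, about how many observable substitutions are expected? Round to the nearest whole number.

116

Invert JC69: p = (3/4)(1 − e^(−4d/3)) = 0.75 × (1 − e^(-1.338667)) = 0.75 × (1 − 0.262195) = 0.553354.
Expected differing sites = pL ≈ 0.553354 × 210 = 116.20434 ≈ 116.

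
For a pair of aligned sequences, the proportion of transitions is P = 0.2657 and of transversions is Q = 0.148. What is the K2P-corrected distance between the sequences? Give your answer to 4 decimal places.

0.6565

Under the Kimura two-parameter model, d = −½ ln(1 − 2P − Q) − ¼ ln(1 − 2Q).
1 − 2P − Q = 0.3206, giving −½ ln(0.3206) = 0.568781.
1 − 2Q = 0.704, giving −¼ ln(0.704) = 0.087744.
d = 0.568781 + 0.087744 = 0.656525.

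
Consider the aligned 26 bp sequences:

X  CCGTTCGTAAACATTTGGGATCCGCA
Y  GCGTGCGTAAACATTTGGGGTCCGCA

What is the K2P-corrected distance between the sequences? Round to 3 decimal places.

Of 26 sites, 1 differences are transitions and 2 are transversions, so P = 1/26 ≈ 0.038462 and Q = 2/26 ≈ 0.076923.
Under the Kimura two-parameter model, d = −½ ln(1 − 2P − Q) − ¼ ln(1 − 2Q).
1 − 2P − Q = 0.846153, giving −½ ln(0.846153) = 0.083528.
1 − 2Q = 0.846154, giving −¼ ln(0.846154) = 0.041763.
d = 0.083528 + 0.041763 = 0.125291.

0.125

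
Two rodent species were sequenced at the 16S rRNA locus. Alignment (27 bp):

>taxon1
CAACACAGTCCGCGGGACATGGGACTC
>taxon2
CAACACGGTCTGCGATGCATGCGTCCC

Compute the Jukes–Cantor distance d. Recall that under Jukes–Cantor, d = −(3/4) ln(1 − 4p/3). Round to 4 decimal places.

The sequences differ at 8 of 27 sites (7, 11, 15, 16, 17, 22, 24, 26), so p = 8/27 ≈ 0.296296.
d = −(3/4) ln(1 − 4p/3) = −0.75 ln(1 − 0.395061) = −0.75 ln(0.604939)
  = −0.75 × (-0.502628) = 0.376971 substitutions/site.

0.3770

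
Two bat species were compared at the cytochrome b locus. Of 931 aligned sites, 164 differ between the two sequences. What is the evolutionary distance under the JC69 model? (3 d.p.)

p = 164/931 ≈ 0.176155.
d = −(3/4) ln(1 − 4p/3) = −0.75 ln(1 − 0.234873) = −0.75 ln(0.765127)
  = −0.75 × (-0.267713) = 0.200785 substitutions/site.

0.201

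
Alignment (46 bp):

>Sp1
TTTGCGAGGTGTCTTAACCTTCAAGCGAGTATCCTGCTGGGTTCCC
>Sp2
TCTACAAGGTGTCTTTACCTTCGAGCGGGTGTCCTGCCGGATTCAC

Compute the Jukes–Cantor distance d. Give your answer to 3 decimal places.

The sequences differ at 10 of 46 sites (2, 4, 6, 16, 23, 28, 31, 38, 41, 45), so p = 10/46 ≈ 0.217391.
d = −(3/4) ln(1 − 4p/3) = −0.75 ln(1 − 0.289855) = −0.75 ln(0.710145)
  = −0.75 × (-0.342286) = 0.256715 substitutions/site.

0.257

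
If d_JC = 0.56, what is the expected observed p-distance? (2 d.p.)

p = (3/4)(1 − e^(−4d/3)) = 0.75 × (1 − e^(-0.746667)) = 0.75 × (1 − 0.473944) = 0.394542.

0.39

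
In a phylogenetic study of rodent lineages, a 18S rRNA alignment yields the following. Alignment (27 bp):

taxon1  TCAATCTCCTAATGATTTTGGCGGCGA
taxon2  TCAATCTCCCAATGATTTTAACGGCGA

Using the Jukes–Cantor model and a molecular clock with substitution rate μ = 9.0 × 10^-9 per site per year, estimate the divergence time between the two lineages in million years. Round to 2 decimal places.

The sequences differ at 3 of 27 sites (10, 20, 21), so p = 3/27 ≈ 0.111111.
d = −(3/4) ln(1 − 4p/3) = −0.75 ln(1 − 0.148148) = −0.75 ln(0.851852)
  = −0.75 × (-0.160342) = 0.120257 substitutions/site.
Under a molecular clock d = 2μt, so t = d/(2μ) = 0.120257 / (2 × 9.0 × 10^-9) = 6.68 million years.

6.68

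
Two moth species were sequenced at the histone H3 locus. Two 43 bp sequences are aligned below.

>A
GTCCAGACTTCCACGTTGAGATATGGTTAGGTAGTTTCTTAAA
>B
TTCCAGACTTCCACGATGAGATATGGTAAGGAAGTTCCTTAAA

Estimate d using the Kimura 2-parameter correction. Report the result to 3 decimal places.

Of 43 sites, 1 differences are transitions and 4 are transversions, so P = 1/43 ≈ 0.023256 and Q = 4/43 ≈ 0.093023.
Under the Kimura two-parameter model, d = −½ ln(1 − 2P − Q) − ¼ ln(1 − 2Q).
1 − 2P − Q = 0.860465, giving −½ ln(0.860465) = 0.075141.
1 − 2Q = 0.813954, giving −¼ ln(0.813954) = 0.051463.
d = 0.075141 + 0.051463 = 0.126604.

0.127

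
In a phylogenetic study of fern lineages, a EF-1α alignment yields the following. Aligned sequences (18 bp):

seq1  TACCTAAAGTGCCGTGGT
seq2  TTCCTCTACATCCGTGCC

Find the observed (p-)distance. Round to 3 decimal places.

The sequences differ at 8 of 18 positions (sites 2, 6, 7, 9, 10, 11, 17, 18).
p = 8/18 = 0.444444… ≈ 0.444 (to 3 d.p.).

0.444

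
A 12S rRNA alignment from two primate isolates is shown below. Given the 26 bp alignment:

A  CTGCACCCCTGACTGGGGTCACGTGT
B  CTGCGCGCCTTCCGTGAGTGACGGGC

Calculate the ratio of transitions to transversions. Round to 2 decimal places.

0.43

Transitions are A↔G and C↔T; transversions are all other mismatches.
Transitions: 3. Transversions: 7.
R = 3/7 = 0.428571… ≈ 0.43 (to 2 d.p.).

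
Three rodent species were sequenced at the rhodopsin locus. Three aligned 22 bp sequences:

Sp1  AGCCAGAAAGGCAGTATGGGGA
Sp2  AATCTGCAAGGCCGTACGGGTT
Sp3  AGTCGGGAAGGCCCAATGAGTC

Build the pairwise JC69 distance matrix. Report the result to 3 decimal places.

Sp1–Sp2: 8/22 sites differ → p ≈ 0.363636, d = −0.75 ln(1 − 0.484848) = 0.497470 ≈ 0.497.
Sp1–Sp3: 9/22 sites differ → p ≈ 0.409091, d = −0.75 ln(1 − 0.545455) = 0.591344 ≈ 0.591.
Sp2–Sp3: 8/22 sites differ → p ≈ 0.363636, d = −0.75 ln(1 − 0.484848) = 0.497470 ≈ 0.497.

d(Sp1,Sp2) = 0.497, d(Sp1,Sp3) = 0.591, d(Sp2,Sp3) = 0.497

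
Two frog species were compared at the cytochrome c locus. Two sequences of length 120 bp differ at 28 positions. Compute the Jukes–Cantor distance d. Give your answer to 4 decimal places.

p = 28/120 ≈ 0.233333.
d = −(3/4) ln(1 − 4p/3) = −0.75 ln(1 − 0.311111) = −0.75 ln(0.688889)
  = −0.75 × (-0.372675) = 0.279506 substitutions/site.

0.2795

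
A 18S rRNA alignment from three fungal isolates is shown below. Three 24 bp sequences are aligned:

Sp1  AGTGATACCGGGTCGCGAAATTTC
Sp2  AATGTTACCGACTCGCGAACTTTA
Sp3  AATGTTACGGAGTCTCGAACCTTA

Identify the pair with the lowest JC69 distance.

Sp1–Sp2: 6/24 differ, p = 0.250, d = 0.304.
Sp1–Sp3: 8/24 differ, p = 0.333, d = 0.441.
Sp2–Sp3: 4/24 differ, p = 0.167, d = 0.188.
The smallest distance is between Sp2 and Sp3.

Sp2 and Sp3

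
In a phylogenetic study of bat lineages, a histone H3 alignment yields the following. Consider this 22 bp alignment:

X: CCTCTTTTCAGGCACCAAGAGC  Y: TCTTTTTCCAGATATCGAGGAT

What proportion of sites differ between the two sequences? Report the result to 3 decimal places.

The sequences differ at 10 of 22 positions (sites 1, 4, 8, 12, 13, 15, 17, 20, 21, 22).
p = 10/22 = 0.454545… ≈ 0.455 (to 3 d.p.).

0.455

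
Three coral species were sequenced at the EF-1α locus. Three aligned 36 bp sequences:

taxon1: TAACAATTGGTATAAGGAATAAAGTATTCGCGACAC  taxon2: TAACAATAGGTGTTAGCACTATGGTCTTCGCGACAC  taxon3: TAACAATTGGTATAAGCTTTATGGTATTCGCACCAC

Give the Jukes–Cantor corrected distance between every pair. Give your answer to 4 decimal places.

d(taxon1,taxon2) = 0.2635, d(taxon1,taxon3) = 0.2251, d(taxon2,taxon3) = 0.2635

taxon1–taxon2: 8/36 sites differ → p ≈ 0.222222, d = −0.75 ln(1 − 0.296296) = 0.263548 ≈ 0.2635.
taxon1–taxon3: 7/36 sites differ → p ≈ 0.194444, d = −0.75 ln(1 − 0.259259) = 0.225078 ≈ 0.2251.
taxon2–taxon3: 8/36 sites differ → p ≈ 0.222222, d = −0.75 ln(1 − 0.296296) = 0.263548 ≈ 0.2635.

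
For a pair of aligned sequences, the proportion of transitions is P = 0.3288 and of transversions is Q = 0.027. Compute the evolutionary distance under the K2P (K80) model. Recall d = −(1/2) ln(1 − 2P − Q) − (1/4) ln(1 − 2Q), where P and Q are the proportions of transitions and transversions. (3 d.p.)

Under the Kimura two-parameter model, d = −½ ln(1 − 2P − Q) − ¼ ln(1 − 2Q).
1 − 2P − Q = 0.3154, giving −½ ln(0.3154) = 0.576957.
1 − 2Q = 0.946, giving −¼ ln(0.946) = 0.013878.
d = 0.576957 + 0.013878 = 0.590835.

0.591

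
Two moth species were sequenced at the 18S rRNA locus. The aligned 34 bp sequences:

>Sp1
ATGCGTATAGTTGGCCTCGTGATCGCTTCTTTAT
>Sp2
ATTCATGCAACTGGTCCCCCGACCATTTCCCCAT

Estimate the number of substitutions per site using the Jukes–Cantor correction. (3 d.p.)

The sequences differ at 16 of 34 sites, so p = 16/34 ≈ 0.470588.
d = −(3/4) ln(1 − 4p/3) = −0.75 ln(1 − 0.627451) = −0.75 ln(0.372549)
  = −0.75 × (-0.987387) = 0.740540 substitutions/site.

0.741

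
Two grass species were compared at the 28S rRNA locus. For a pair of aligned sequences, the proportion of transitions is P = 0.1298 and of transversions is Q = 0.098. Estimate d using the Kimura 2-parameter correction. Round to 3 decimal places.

Under the Kimura two-parameter model, d = −½ ln(1 − 2P − Q) − ¼ ln(1 − 2Q).
1 − 2P − Q = 0.6424, giving −½ ln(0.6424) = 0.221272.
1 − 2Q = 0.804, giving −¼ ln(0.804) = 0.054539.
d = 0.221272 + 0.054539 = 0.275811.

0.276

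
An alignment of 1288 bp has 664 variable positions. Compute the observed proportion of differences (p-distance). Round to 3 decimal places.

0.516

p = 664/1288 = 0.515527… ≈ 0.516 (to 3 d.p.).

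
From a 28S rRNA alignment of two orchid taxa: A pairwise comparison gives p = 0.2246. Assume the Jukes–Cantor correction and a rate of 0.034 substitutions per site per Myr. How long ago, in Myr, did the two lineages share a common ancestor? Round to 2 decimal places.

3.93

d = −(3/4) ln(1 − 4p/3) = −0.75 ln(1 − 0.299467) = −0.75 ln(0.700533)
  = −0.75 × (-0.355914) = 0.266936 substitutions/site.
Under a molecular clock d = 2μt, so t = d/(2μ) = 0.266936 / (2 × 0.034) = 3.93 Myr.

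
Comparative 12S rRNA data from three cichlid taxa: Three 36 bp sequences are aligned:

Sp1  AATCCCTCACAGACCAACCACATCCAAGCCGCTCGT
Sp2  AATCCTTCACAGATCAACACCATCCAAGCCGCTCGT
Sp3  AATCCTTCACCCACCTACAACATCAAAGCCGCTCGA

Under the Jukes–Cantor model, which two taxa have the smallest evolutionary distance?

Sp1 and Sp2

Sp1–Sp2: 4/36 differ, p = 0.111, d = 0.120.
Sp1–Sp3: 7/36 differ, p = 0.194, d = 0.225.
Sp2–Sp3: 7/36 differ, p = 0.194, d = 0.225.
The smallest distance is between Sp1 and Sp2.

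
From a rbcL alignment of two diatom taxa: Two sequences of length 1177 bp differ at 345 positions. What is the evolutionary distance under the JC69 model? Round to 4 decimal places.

p = 345/1177 ≈ 0.293118.
d = −(3/4) ln(1 − 4p/3) = −0.75 ln(1 − 0.390824) = −0.75 ln(0.609176)
  = −0.75 × (-0.495648) = 0.371736 substitutions/site.

0.3717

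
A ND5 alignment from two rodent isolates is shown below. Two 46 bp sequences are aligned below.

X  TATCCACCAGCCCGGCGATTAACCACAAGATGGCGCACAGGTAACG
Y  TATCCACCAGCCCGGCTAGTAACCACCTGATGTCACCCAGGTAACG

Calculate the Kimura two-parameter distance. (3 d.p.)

Of 46 sites, 1 differences are transitions and 6 are transversions, so P = 1/46 ≈ 0.021739 and Q = 6/46 ≈ 0.130435.
Under the Kimura two-parameter model, d = −½ ln(1 − 2P − Q) − ¼ ln(1 − 2Q).
1 − 2P − Q = 0.826087, giving −½ ln(0.826087) = 0.095528.
1 − 2Q = 0.73913, giving −¼ ln(0.73913) = 0.075570.
d = 0.095528 + 0.075570 = 0.171098.

0.171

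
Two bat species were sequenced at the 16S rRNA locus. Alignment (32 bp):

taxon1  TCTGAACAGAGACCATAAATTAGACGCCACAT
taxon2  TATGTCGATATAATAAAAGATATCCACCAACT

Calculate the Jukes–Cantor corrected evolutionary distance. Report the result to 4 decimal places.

The sequences differ at 16 of 32 sites, so p = 16/32 = 0.5.
d = −(3/4) ln(1 − 4p/3) = −0.75 ln(1 − 0.666667) = −0.75 ln(0.333333)
  = −0.75 × (-1.098613) = 0.823960 substitutions/site.

0.8240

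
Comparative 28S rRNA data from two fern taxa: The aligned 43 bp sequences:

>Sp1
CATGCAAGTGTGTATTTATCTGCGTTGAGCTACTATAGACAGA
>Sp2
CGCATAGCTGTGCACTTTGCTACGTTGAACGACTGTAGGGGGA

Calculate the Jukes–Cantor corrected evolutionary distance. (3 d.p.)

The sequences differ at 17 of 43 sites, so p = 17/43 ≈ 0.395349.
d = −(3/4) ln(1 − 4p/3) = −0.75 ln(1 − 0.527132) = −0.75 ln(0.472868)
  = −0.75 × (-0.748939) = 0.561704 substitutions/site.

0.562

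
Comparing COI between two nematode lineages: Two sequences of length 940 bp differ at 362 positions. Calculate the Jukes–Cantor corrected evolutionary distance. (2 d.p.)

0.54

p = 362/940 ≈ 0.385106.
d = −(3/4) ln(1 − 4p/3) = −0.75 ln(1 − 0.513475) = −0.75 ln(0.486525)
  = −0.75 × (-0.720467) = 0.540350 substitutions/site.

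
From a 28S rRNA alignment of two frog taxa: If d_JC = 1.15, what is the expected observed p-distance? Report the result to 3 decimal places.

0.588

p = (3/4)(1 − e^(−4d/3)) = 0.75 × (1 − e^(-1.533333)) = 0.75 × (1 − 0.215815) = 0.588139.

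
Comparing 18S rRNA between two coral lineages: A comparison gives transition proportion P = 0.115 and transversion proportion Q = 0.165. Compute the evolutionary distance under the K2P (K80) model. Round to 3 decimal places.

0.351

Under the Kimura two-parameter model, d = −½ ln(1 − 2P − Q) − ¼ ln(1 − 2Q).
1 − 2P − Q = 0.605, giving −½ ln(0.605) = 0.251263.
1 − 2Q = 0.67, giving −¼ ln(0.67) = 0.100119.
d = 0.251263 + 0.100119 = 0.351382.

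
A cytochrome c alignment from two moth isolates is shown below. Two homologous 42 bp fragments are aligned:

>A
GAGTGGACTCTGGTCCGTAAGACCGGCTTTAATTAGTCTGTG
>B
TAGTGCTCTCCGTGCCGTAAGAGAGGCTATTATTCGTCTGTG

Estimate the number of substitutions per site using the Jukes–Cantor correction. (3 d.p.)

0.322

The sequences differ at 11 of 42 sites, so p = 11/42 ≈ 0.261905.
d = −(3/4) ln(1 − 4p/3) = −0.75 ln(1 − 0.349207) = −0.75 ln(0.650793)
  = −0.75 × (-0.429564) = 0.322173 substitutions/site.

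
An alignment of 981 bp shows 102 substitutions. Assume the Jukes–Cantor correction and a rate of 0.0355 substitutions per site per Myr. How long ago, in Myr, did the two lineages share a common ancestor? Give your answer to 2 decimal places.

p = 102/981 ≈ 0.103976.
d = −(3/4) ln(1 − 4p/3) = −0.75 ln(1 − 0.138635) = −0.75 ln(0.861365)
  = −0.75 × (-0.149237) = 0.111928 substitutions/site.
Under a molecular clock d = 2μt, so t = d/(2μ) = 0.111928 / (2 × 0.0355) = 1.58 Myr.

1.58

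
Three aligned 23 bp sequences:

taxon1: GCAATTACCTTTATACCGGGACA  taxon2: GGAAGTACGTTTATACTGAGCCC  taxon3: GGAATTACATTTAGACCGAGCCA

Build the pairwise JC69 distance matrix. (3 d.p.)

d(taxon1,taxon2) = 0.390, d(taxon1,taxon3) = 0.257, d(taxon2,taxon3) = 0.257

taxon1–taxon2: 7/23 sites differ → p ≈ 0.304348, d = −0.75 ln(1 − 0.405797) = 0.390401 ≈ 0.390.
taxon1–taxon3: 5/23 sites differ → p ≈ 0.217391, d = −0.75 ln(1 − 0.289855) = 0.256715 ≈ 0.257.
taxon2–taxon3: 5/23 sites differ → p ≈ 0.217391, d = −0.75 ln(1 − 0.289855) = 0.256715 ≈ 0.257.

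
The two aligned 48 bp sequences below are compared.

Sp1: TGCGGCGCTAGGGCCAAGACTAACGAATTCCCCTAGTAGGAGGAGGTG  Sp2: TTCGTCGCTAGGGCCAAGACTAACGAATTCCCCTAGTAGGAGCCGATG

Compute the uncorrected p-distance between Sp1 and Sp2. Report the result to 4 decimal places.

0.1042

The sequences differ at 5 of 48 positions (sites 2, 5, 43, 44, 46).
p = 5/48 = 0.104166… ≈ 0.1042 (to 4 d.p.).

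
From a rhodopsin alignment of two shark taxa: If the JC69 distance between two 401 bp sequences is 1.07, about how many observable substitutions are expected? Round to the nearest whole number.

Invert JC69: p = (3/4)(1 − e^(−4d/3)) = 0.75 × (1 − e^(-1.426667)) = 0.75 × (1 − 0.240108) = 0.569919.
Expected differing sites = pL ≈ 0.569919 × 401 = 228.537519 ≈ 229.

229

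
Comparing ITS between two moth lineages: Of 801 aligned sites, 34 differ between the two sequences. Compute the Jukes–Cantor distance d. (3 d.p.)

0.044

p = 34/801 ≈ 0.042447.
d = −(3/4) ln(1 − 4p/3) = −0.75 ln(1 − 0.056596) = −0.75 ln(0.943404)
  = −0.75 × (-0.058261) = 0.043696 substitutions/site.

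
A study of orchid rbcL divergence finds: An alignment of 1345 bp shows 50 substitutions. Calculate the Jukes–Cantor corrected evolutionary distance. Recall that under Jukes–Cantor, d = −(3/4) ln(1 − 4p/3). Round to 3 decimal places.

p = 50/1345 ≈ 0.037175.
d = −(3/4) ln(1 − 4p/3) = −0.75 ln(1 − 0.049567) = −0.75 ln(0.950433)
  = −0.75 × (-0.050838) = 0.038129 substitutions/site.

0.038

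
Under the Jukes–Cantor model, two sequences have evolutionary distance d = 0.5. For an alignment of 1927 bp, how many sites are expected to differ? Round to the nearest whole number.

703

Invert JC69: p = (3/4)(1 − e^(−4d/3)) = 0.75 × (1 − e^(-0.666667)) = 0.75 × (1 − 0.513417) = 0.364937.
Expected differing sites = pL ≈ 0.364937 × 1927 = 703.233599 ≈ 703.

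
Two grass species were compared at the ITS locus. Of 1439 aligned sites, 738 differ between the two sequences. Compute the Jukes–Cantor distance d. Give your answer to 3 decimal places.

p = 738/1439 ≈ 0.512856.
d = −(3/4) ln(1 − 4p/3) = −0.75 ln(1 − 0.683808) = −0.75 ln(0.316192)
  = −0.75 × (-1.151406) = 0.863555 substitutions/site.

0.864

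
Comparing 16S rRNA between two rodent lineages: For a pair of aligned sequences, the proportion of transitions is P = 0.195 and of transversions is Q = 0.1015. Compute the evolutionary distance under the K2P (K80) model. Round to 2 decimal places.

Under the Kimura two-parameter model, d = −½ ln(1 − 2P − Q) − ¼ ln(1 − 2Q).
1 − 2P − Q = 0.5085, giving −½ ln(0.5085) = 0.338145.
1 − 2Q = 0.797, giving −¼ ln(0.797) = 0.056725.
d = 0.338145 + 0.056725 = 0.394870.

0.39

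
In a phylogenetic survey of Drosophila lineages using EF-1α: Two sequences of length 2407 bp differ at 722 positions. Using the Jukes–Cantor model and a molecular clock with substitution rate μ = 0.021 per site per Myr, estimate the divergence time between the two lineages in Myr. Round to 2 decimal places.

p = 722/2407 ≈ 0.299958.
d = −(3/4) ln(1 − 4p/3) = −0.75 ln(1 − 0.399944) = −0.75 ln(0.600056)
  = −0.75 × (-0.510732) = 0.383049 substitutions/site.
Under a molecular clock d = 2μt, so t = d/(2μ) = 0.383049 / (2 × 0.021) = 9.12 Myr.

9.12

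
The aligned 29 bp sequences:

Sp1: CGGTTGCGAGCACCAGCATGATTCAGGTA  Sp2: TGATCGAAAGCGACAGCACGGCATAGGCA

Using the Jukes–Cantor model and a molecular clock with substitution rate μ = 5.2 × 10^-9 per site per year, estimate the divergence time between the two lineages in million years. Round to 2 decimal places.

The sequences differ at 13 of 29 sites, so p = 13/29 ≈ 0.448276.
d = −(3/4) ln(1 − 4p/3) = −0.75 ln(1 − 0.597701) = −0.75 ln(0.402299)
  = −0.75 × (-0.910560) = 0.682920 substitutions/site.
Under a molecular clock d = 2μt, so t = d/(2μ) = 0.682920 / (2 × 5.2 × 10^-9) = 65.67 million years.

65.67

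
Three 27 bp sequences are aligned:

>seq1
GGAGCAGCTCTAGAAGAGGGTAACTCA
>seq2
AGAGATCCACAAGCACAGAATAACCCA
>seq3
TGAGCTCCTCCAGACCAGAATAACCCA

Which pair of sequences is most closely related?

seq1–seq2: 11/27 differ, p = 0.407, d = 0.588.
seq1–seq3: 9/27 differ, p = 0.333, d = 0.441.
seq2–seq3: 6/27 differ, p = 0.222, d = 0.264.
The smallest distance is between seq2 and seq3.

seq2 and seq3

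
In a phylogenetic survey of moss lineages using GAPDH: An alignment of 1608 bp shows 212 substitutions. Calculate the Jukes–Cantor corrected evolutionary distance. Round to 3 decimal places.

p = 212/1608 ≈ 0.131841.
d = −(3/4) ln(1 − 4p/3) = −0.75 ln(1 − 0.175788) = −0.75 ln(0.824212)
  = −0.75 × (-0.193328) = 0.144996 substitutions/site.

0.145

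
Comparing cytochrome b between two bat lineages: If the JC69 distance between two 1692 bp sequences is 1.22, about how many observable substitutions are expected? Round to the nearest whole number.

Invert JC69: p = (3/4)(1 − e^(−4d/3)) = 0.75 × (1 − e^(-1.626667)) = 0.75 × (1 − 0.196584) = 0.602562.
Expected differing sites = pL ≈ 0.602562 × 1692 = 1019.534904 ≈ 1020.

1020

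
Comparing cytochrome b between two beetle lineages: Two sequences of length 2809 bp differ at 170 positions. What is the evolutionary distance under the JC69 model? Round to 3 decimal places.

0.063

p = 170/2809 ≈ 0.06052.
d = −(3/4) ln(1 − 4p/3) = −0.75 ln(1 − 0.080693) = −0.75 ln(0.919307)
  = −0.75 × (-0.084135) = 0.063101 substitutions/site.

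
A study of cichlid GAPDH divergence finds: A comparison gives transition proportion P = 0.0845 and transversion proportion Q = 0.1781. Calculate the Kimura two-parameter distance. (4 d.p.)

Under the Kimura two-parameter model, d = −½ ln(1 − 2P − Q) − ¼ ln(1 − 2Q).
1 − 2P − Q = 0.6529, giving −½ ln(0.6529) = 0.213166.
1 − 2Q = 0.6438, giving −¼ ln(0.6438) = 0.110092.
d = 0.213166 + 0.110092 = 0.323258.

0.3233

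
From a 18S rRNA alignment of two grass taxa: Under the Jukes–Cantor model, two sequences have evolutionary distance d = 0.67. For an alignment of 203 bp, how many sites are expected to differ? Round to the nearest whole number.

90

Invert JC69: p = (3/4)(1 − e^(−4d/3)) = 0.75 × (1 − e^(-0.893333)) = 0.75 × (1 − 0.409289) = 0.443033.
Expected differing sites = pL ≈ 0.443033 × 203 = 89.935699 ≈ 90.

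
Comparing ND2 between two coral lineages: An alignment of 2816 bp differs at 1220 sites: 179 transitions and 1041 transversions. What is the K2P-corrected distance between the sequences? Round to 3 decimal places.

0.680

P = 179/2816 ≈ 0.063565 and Q = 1041/2816 ≈ 0.369673.
Under the Kimura two-parameter model, d = −½ ln(1 − 2P − Q) − ¼ ln(1 − 2Q).
1 − 2P − Q = 0.503197, giving −½ ln(0.503197) = 0.343387.
1 − 2Q = 0.260654, giving −¼ ln(0.260654) = 0.336140.
d = 0.343387 + 0.336140 = 0.679527.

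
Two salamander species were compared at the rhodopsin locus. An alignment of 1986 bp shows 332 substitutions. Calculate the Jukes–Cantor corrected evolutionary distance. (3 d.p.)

0.189

p = 332/1986 ≈ 0.16717.
d = −(3/4) ln(1 − 4p/3) = −0.75 ln(1 − 0.222893) = −0.75 ln(0.777107)
  = −0.75 × (-0.252177) = 0.189133 substitutions/site.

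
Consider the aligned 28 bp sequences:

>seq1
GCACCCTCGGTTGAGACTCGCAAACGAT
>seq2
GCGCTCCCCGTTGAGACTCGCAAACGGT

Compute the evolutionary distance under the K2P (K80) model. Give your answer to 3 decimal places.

Of 28 sites, 4 differences are transitions and 1 are transversions, so P = 4/28 ≈ 0.142857 and Q = 1/28 ≈ 0.035714.
Under the Kimura two-parameter model, d = −½ ln(1 − 2P − Q) − ¼ ln(1 − 2Q).
1 − 2P − Q = 0.678572, giving −½ ln(0.678572) = 0.193882.
1 − 2Q = 0.928572, giving −¼ ln(0.928572) = 0.018527.
d = 0.193882 + 0.018527 = 0.212409.

0.212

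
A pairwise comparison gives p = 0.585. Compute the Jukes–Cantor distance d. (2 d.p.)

1.14

d = −(3/4) ln(1 − 4p/3) = −0.75 ln(1 − 0.78) = −0.75 ln(0.22)
  = −0.75 × (-1.514128) = 1.135596 substitutions/site.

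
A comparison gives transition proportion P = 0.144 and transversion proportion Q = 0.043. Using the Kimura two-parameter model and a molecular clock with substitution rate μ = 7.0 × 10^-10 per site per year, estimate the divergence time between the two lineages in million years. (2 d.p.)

159.62

Under the Kimura two-parameter model, d = −½ ln(1 − 2P − Q) − ¼ ln(1 − 2Q).
1 − 2P − Q = 0.669, giving −½ ln(0.669) = 0.200986.
1 − 2Q = 0.914, giving −¼ ln(0.914) = 0.022481.
d = 0.200986 + 0.022481 = 0.223467.
Under a molecular clock d = 2μt, so t = d/(2μ) = 0.223467 / (2 × 7.0 × 10^-10) = 159.62 million years.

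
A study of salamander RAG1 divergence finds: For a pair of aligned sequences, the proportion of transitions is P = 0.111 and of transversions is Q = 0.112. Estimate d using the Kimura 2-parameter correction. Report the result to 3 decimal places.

Under the Kimura two-parameter model, d = −½ ln(1 − 2P − Q) − ¼ ln(1 − 2Q).
1 − 2P − Q = 0.666, giving −½ ln(0.666) = 0.203233.
1 − 2Q = 0.776, giving −¼ ln(0.776) = 0.063401.
d = 0.203233 + 0.063401 = 0.266634.

0.267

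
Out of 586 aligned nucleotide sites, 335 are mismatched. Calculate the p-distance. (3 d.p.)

p = 335/586 = 0.571672… ≈ 0.572 (to 3 d.p.).

0.572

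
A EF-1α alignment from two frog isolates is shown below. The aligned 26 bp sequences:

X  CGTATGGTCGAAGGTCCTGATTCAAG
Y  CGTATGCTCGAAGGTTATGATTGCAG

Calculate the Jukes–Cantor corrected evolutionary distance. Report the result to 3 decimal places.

0.222

The sequences differ at 5 of 26 sites (7, 16, 17, 23, 24), so p = 5/26 ≈ 0.192308.
d = −(3/4) ln(1 − 4p/3) = −0.75 ln(1 − 0.256411) = −0.75 ln(0.743589)
  = −0.75 × (-0.296267) = 0.222200 substitutions/site.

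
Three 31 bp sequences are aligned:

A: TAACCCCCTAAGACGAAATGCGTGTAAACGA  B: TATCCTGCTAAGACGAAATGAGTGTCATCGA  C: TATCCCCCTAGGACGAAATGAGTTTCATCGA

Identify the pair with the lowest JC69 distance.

B and C

A–B: 6/31 differ, p = 0.194, d = 0.224.
A–C: 6/31 differ, p = 0.194, d = 0.224.
B–C: 4/31 differ, p = 0.129, d = 0.142.
The smallest distance is between B and C.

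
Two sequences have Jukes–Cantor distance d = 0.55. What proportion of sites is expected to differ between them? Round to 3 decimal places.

p = (3/4)(1 − e^(−4d/3)) = 0.75 × (1 − e^(-0.733333)) = 0.75 × (1 − 0.480305) = 0.389771.

0.390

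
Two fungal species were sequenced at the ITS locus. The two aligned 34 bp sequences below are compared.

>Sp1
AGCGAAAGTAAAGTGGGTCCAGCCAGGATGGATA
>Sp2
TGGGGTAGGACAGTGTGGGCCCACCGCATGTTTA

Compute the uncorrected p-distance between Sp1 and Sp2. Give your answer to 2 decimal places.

0.47

The sequences differ at 16 of 34 positions.
p = 16/34 = 0.470588… ≈ 0.47 (to 2 d.p.).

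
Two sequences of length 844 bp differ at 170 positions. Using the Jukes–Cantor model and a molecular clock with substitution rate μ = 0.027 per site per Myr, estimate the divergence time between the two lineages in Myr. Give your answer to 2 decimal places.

p = 170/844 ≈ 0.201422.
d = −(3/4) ln(1 − 4p/3) = −0.75 ln(1 − 0.268563) = −0.75 ln(0.731437)
  = −0.75 × (-0.312744) = 0.234558 substitutions/site.
Under a molecular clock d = 2μt, so t = d/(2μ) = 0.234558 / (2 × 0.027) = 4.34 Myr.

4.34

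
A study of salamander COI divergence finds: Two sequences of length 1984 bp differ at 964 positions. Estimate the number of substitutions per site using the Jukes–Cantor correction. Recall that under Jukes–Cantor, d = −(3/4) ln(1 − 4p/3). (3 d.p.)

p = 964/1984 ≈ 0.485887.
d = −(3/4) ln(1 − 4p/3) = −0.75 ln(1 − 0.647849) = −0.75 ln(0.352151)
  = −0.75 × (-1.043695) = 0.782771 substitutions/site.

0.783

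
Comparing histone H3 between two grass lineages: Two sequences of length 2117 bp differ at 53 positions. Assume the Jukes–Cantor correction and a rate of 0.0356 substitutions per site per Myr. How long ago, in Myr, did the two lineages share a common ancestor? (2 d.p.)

0.36

p = 53/2117 ≈ 0.025035.
d = −(3/4) ln(1 − 4p/3) = −0.75 ln(1 − 0.03338) = −0.75 ln(0.96662)
  = −0.75 × (-0.033950) = 0.025463 substitutions/site.
Under a molecular clock d = 2μt, so t = d/(2μ) = 0.025463 / (2 × 0.0356) = 0.36 Myr.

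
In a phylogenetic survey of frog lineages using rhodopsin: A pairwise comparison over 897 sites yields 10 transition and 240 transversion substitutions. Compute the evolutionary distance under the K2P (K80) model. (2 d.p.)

0.36

P = 10/897 ≈ 0.011148 and Q = 240/897 ≈ 0.267559.
Under the Kimura two-parameter model, d = −½ ln(1 − 2P − Q) − ¼ ln(1 − 2Q).
1 − 2P − Q = 0.710145, giving −½ ln(0.710145) = 0.171143.
1 − 2Q = 0.464882, giving −¼ ln(0.464882) = 0.191493.
d = 0.171143 + 0.191493 = 0.362636.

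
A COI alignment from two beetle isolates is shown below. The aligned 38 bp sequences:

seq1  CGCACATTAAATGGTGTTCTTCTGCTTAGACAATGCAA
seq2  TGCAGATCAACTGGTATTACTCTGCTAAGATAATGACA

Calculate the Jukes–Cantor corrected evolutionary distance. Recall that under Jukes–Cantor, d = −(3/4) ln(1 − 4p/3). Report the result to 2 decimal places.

0.37

The sequences differ at 11 of 38 sites, so p = 11/38 ≈ 0.289474.
d = −(3/4) ln(1 − 4p/3) = −0.75 ln(1 − 0.385965) = −0.75 ln(0.614035)
  = −0.75 × (-0.487703) = 0.365777 substitutions/site.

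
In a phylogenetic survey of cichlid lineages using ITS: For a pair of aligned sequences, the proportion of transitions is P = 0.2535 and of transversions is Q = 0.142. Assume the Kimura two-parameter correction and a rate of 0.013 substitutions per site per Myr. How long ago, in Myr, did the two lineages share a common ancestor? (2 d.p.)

23.35

Under the Kimura two-parameter model, d = −½ ln(1 − 2P − Q) − ¼ ln(1 − 2Q).
1 − 2P − Q = 0.351, giving −½ ln(0.351) = 0.523485.
1 − 2Q = 0.716, giving −¼ ln(0.716) = 0.083519.
d = 0.523485 + 0.083519 = 0.607004.
Under a molecular clock d = 2μt, so t = d/(2μ) = 0.607004 / (2 × 0.013) = 23.35 Myr.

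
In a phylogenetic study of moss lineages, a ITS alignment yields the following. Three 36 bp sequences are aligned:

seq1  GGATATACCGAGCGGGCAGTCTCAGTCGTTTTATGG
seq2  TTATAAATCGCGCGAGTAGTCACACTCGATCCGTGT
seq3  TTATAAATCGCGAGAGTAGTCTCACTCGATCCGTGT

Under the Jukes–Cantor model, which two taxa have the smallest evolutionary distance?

seq2 and seq3

seq1–seq2: 14/36 differ, p = 0.389, d = 0.548.
seq1–seq3: 14/36 differ, p = 0.389, d = 0.548.
seq2–seq3: 2/36 differ, p = 0.056, d = 0.058.
The smallest distance is between seq2 and seq3.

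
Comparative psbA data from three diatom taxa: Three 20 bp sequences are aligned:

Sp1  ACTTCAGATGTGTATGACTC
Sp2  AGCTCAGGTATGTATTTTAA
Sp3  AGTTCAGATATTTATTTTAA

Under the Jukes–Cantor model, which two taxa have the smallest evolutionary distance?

Sp2 and Sp3

Sp1–Sp2: 9/20 differ, p = 0.450, d = 0.687.
Sp1–Sp3: 8/20 differ, p = 0.400, d = 0.572.
Sp2–Sp3: 3/20 differ, p = 0.150, d = 0.167.
The smallest distance is between Sp2 and Sp3.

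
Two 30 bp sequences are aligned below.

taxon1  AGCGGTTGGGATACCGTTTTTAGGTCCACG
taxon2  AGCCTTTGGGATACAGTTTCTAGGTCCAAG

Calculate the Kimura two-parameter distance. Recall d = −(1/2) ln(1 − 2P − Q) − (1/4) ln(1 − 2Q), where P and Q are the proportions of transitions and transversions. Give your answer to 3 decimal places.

0.189

Of 30 sites, 1 differences are transitions and 4 are transversions, so P = 1/30 ≈ 0.033333 and Q = 4/30 ≈ 0.133333.
Under the Kimura two-parameter model, d = −½ ln(1 − 2P − Q) − ¼ ln(1 − 2Q).
1 − 2P − Q = 0.800001, giving −½ ln(0.800001) = 0.111571.
1 − 2Q = 0.733334, giving −¼ ln(0.733334) = 0.077539.
d = 0.111571 + 0.077539 = 0.189110.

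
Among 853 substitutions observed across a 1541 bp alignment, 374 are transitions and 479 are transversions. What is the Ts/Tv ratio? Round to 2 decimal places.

0.78

R = 374/479 = 0.780793… ≈ 0.78 (to 2 d.p.).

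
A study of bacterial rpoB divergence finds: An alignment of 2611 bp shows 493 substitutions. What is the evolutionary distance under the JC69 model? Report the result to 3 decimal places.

0.218

p = 493/2611 ≈ 0.188817.
d = −(3/4) ln(1 − 4p/3) = −0.75 ln(1 − 0.251756) = −0.75 ln(0.748244)
  = −0.75 × (-0.290026) = 0.217520 substitutions/site.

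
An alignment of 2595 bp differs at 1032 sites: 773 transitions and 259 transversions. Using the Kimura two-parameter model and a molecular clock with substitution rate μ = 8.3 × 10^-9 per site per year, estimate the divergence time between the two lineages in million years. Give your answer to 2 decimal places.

39.18

P = 773/2595 ≈ 0.297881 and Q = 259/2595 ≈ 0.099807.
Under the Kimura two-parameter model, d = −½ ln(1 − 2P − Q) − ¼ ln(1 − 2Q).
1 − 2P − Q = 0.304431, giving −½ ln(0.304431) = 0.594655.
1 − 2Q = 0.800386, giving −¼ ln(0.800386) = 0.055665.
d = 0.594655 + 0.055665 = 0.650320.
Under a molecular clock d = 2μt, so t = d/(2μ) = 0.650320 / (2 × 8.3 × 10^-9) = 39.18 million years.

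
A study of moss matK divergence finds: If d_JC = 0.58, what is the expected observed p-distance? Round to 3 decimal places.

p = (3/4)(1 − e^(−4d/3)) = 0.75 × (1 − e^(-0.773333)) = 0.75 × (1 − 0.461472) = 0.403896.

0.404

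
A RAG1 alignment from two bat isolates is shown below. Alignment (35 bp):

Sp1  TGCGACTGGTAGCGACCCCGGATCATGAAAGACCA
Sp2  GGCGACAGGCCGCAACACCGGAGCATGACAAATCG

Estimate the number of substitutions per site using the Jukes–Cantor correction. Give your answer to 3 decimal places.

The sequences differ at 11 of 35 sites, so p = 11/35 ≈ 0.314286.
d = −(3/4) ln(1 − 4p/3) = −0.75 ln(1 − 0.419048) = −0.75 ln(0.580952)
  = −0.75 × (-0.543087) = 0.407315 substitutions/site.

0.407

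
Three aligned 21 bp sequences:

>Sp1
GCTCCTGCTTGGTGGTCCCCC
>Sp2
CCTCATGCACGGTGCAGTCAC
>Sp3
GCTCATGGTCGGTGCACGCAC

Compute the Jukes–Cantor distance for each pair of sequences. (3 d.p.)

d(Sp1,Sp2) = 0.635, d(Sp1,Sp3) = 0.441, d(Sp2,Sp3) = 0.286

Sp1–Sp2: 9/21 sites differ → p ≈ 0.428571, d = −0.75 ln(1 − 0.571428) = 0.635472 ≈ 0.635.
Sp1–Sp3: 7/21 sites differ → p ≈ 0.333333, d = −0.75 ln(1 − 0.444444) = 0.440839 ≈ 0.441.
Sp2–Sp3: 5/21 sites differ → p ≈ 0.238095, d = −0.75 ln(1 − 0.31746) = 0.286451 ≈ 0.286.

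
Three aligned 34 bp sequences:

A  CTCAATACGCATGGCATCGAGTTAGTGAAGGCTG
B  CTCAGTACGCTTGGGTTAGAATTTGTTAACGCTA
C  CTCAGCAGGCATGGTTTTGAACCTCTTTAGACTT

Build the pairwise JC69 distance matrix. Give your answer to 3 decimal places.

d(A,B) = 0.373, d(A,C) = 0.665, d(B,C) = 0.477

A–B: 10/34 sites differ → p ≈ 0.294118, d = −0.75 ln(1 − 0.392157) = 0.373379 ≈ 0.373.
A–C: 15/34 sites differ → p ≈ 0.441176, d = −0.75 ln(1 − 0.588235) = 0.665477 ≈ 0.665.
B–C: 12/34 sites differ → p ≈ 0.352941, d = −0.75 ln(1 − 0.470588) = 0.476991 ≈ 0.477.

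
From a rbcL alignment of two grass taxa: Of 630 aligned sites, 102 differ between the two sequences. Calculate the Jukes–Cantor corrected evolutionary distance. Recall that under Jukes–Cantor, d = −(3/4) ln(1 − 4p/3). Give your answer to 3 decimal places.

0.182

p = 102/630 ≈ 0.161905.
d = −(3/4) ln(1 − 4p/3) = −0.75 ln(1 − 0.215873) = −0.75 ln(0.784127)
  = −0.75 × (-0.243184) = 0.182388 substitutions/site.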